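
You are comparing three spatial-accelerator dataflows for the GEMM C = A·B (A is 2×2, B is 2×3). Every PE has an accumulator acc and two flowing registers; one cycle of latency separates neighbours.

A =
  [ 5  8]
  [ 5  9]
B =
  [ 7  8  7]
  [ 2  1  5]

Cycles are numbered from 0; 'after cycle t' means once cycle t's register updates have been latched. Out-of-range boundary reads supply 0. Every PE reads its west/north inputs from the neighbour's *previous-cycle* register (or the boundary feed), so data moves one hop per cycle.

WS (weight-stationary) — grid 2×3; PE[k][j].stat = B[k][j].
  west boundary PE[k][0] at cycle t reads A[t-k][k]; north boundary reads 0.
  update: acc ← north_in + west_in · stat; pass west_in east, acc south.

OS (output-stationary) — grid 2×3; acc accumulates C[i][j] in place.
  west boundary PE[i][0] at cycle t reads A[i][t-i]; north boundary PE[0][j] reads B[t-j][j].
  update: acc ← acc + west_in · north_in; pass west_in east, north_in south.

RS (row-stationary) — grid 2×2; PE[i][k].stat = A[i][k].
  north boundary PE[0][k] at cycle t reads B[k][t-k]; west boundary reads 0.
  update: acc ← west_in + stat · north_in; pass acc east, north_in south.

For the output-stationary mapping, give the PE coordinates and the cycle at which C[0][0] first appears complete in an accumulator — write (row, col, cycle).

(row, col, cycle) = (0, 0, 1)

Under OS, C[0][0] lands at PE[0][0]:
  step 0 · PE0,0: acc=35; fwd→5 fwd↓7
  step 1 · PE0,0: acc=51; fwd→8 fwd↓2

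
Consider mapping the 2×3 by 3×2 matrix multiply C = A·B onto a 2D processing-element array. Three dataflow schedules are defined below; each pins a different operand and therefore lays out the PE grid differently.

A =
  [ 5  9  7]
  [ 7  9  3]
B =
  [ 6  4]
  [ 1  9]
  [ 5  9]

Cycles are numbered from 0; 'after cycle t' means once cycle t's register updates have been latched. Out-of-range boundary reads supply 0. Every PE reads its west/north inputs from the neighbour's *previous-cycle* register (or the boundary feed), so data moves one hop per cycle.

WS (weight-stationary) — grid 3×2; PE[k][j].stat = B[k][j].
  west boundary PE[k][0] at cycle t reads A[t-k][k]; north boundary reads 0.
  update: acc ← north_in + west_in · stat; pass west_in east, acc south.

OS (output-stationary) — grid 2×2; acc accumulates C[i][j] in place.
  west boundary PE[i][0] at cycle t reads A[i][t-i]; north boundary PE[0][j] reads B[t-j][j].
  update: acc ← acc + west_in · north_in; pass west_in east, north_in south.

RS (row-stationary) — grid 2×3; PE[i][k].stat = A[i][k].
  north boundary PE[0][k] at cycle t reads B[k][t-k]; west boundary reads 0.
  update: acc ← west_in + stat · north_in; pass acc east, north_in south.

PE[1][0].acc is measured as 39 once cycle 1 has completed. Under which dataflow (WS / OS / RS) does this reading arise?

dataflow = WS

WS [3×2] PE[1][0] across cycles:
  step 0 · PE1,0: acc=0; fwd→0 fwd↓0
  step 1 · PE1,0: acc=39; fwd→9 fwd↓39
OS [2×2] PE[1][0] across cycles:
  step 0 · PE1,0: acc=0; fwd→0 fwd↓0
  step 1 · PE1,0: acc=42; fwd→7 fwd↓6
RS [2×3] PE[1][0] across cycles:
  step 0 · PE1,0: acc=0; fwd→0 fwd↓0
  step 1 · PE1,0: acc=42; fwd→42 fwd↓6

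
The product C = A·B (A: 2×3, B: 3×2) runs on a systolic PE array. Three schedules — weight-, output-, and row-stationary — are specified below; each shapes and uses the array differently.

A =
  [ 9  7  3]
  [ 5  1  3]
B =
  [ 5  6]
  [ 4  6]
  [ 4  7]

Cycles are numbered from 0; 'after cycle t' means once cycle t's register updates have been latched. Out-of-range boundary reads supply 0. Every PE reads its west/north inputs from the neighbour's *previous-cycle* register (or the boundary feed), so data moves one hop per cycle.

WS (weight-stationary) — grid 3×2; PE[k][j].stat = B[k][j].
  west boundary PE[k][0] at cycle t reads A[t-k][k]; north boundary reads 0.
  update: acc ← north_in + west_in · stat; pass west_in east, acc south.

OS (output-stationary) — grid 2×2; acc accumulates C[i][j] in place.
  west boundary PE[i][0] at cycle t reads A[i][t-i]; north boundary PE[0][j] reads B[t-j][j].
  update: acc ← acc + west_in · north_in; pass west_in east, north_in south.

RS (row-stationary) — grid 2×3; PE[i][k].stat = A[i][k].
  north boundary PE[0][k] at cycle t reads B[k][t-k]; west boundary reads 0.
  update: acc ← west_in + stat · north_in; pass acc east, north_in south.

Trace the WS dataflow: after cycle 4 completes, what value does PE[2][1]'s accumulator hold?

WS (3×2). Following PE[2][1] plus its west/north inputs:
  cycle 0: PE[1][1] → acc 0, east 0, south 0
  cycle 0: PE[2][0] → acc 0, east 0, south 0
  cycle 0: PE[2][1] → acc 0, east 0, south 0
  cycle 1: PE[1][1] → acc 0, east 0, south 0
  cycle 1: PE[2][0] → acc 0, east 0, south 0
  cycle 1: PE[2][1] → acc 0, east 0, south 0
  cycle 2: PE[1][1] → acc 96, east 7, south 96
  cycle 2: PE[2][0] → acc 85, east 3, south 85
  cycle 2: PE[2][1] → acc 0, east 0, south 0
  cycle 3: PE[1][1] → acc 36, east 1, south 36
  cycle 3: PE[2][0] → acc 41, east 3, south 41
  cycle 3: PE[2][1] → acc 117, east 3, south 117
  cycle 4: PE[1][1] → acc 0, east 0, south 0
  cycle 4: PE[2][0] → acc 0, east 0, south 0
  cycle 4: PE[2][1] → acc 57, east 3, south 57

PE[2][1].acc = 57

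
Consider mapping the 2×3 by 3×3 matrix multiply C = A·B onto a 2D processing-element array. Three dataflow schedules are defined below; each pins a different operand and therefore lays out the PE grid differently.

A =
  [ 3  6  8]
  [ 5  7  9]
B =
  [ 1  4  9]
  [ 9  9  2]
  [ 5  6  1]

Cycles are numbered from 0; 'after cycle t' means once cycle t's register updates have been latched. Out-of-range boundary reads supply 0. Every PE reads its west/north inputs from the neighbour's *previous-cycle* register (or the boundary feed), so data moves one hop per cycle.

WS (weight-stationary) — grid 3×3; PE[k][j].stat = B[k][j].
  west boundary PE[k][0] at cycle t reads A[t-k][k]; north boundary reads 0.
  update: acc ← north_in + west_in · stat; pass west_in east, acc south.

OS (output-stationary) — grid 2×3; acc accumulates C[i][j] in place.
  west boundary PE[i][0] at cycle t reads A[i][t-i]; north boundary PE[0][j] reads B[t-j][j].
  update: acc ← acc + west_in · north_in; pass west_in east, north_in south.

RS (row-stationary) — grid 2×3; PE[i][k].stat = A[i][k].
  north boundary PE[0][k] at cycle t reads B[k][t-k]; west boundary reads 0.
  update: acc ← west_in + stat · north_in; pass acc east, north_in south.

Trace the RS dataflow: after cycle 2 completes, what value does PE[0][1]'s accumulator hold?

PE[0][1].acc = 66

RS 2×3: PE[0][1] cycle-by-cycle (with neighbour feeds):
  @0  [0,0]  acc 3  |  →3  ↓1
  @0  [0,1]  acc 0  |  →0  ↓0
  @1  [0,0]  acc 12  |  →12  ↓4
  @1  [0,1]  acc 57  |  →57  ↓9
  @2  [0,0]  acc 27  |  →27  ↓9
  @2  [0,1]  acc 66  |  →66  ↓9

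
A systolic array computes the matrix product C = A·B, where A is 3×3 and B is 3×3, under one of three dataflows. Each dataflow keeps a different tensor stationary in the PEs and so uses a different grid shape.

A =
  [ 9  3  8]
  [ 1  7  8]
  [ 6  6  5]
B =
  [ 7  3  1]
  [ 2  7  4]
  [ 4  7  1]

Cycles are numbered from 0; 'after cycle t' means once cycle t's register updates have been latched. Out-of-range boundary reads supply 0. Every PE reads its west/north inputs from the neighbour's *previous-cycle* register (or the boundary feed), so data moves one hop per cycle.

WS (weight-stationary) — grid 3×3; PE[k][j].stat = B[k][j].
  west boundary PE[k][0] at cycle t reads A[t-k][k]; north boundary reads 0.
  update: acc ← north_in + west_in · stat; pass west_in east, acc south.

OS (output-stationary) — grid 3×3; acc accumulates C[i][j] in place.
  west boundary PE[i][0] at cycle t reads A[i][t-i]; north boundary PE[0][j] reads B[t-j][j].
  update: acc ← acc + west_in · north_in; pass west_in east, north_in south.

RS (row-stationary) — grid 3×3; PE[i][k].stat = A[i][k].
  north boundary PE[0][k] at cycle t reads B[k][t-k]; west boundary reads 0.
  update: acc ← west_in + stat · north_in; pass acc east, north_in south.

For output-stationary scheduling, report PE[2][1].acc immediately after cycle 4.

Tracing OS — 3×3 array, target PE[2][1]:
  c0 r1c1: 0 / 0 / 0
  c0 r2c0: 0 / 0 / 0
  c0 r2c1: 0 / 0 / 0
  c1 r1c1: 0 / 0 / 0
  c1 r2c0: 0 / 0 / 0
  c1 r2c1: 0 / 0 / 0
  c2 r1c1: 3 / 1 / 3
  c2 r2c0: 42 / 6 / 7
  c2 r2c1: 0 / 0 / 0
  c3 r1c1: 52 / 7 / 7
  c3 r2c0: 54 / 6 / 2
  c3 r2c1: 18 / 6 / 3
  c4 r1c1: 108 / 8 / 7
  c4 r2c0: 74 / 5 / 4
  c4 r2c1: 60 / 6 / 7

PE[2][1].acc = 60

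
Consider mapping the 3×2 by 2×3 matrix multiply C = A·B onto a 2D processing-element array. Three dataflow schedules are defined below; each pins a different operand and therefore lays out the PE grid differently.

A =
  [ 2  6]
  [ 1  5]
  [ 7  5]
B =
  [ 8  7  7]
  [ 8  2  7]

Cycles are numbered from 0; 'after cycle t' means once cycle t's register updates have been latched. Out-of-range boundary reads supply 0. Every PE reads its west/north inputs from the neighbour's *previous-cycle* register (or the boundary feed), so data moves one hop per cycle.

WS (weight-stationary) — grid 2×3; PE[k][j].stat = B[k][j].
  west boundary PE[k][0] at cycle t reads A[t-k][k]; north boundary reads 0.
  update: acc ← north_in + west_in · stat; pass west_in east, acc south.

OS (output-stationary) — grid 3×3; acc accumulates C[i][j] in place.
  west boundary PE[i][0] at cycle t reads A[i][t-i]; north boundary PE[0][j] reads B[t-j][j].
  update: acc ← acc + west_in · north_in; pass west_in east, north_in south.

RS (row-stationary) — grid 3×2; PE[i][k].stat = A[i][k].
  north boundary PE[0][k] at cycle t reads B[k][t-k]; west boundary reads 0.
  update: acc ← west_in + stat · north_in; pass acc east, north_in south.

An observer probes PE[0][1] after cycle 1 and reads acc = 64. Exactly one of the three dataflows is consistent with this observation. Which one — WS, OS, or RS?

— WS: 2×3; PE[0][1] trace:
  after 0 — PE[0][1] acc=0, pass-E 0, pass-S 0
  after 1 — PE[0][1] acc=14, pass-E 2, pass-S 14
— OS: 3×3; PE[0][1] trace:
  after 0 — PE[0][1] acc=0, pass-E 0, pass-S 0
  after 1 — PE[0][1] acc=14, pass-E 2, pass-S 7
— RS: 3×2; PE[0][1] trace:
  after 0 — PE[0][1] acc=0, pass-E 0, pass-S 0
  after 1 — PE[0][1] acc=64, pass-E 64, pass-S 8

dataflow = RS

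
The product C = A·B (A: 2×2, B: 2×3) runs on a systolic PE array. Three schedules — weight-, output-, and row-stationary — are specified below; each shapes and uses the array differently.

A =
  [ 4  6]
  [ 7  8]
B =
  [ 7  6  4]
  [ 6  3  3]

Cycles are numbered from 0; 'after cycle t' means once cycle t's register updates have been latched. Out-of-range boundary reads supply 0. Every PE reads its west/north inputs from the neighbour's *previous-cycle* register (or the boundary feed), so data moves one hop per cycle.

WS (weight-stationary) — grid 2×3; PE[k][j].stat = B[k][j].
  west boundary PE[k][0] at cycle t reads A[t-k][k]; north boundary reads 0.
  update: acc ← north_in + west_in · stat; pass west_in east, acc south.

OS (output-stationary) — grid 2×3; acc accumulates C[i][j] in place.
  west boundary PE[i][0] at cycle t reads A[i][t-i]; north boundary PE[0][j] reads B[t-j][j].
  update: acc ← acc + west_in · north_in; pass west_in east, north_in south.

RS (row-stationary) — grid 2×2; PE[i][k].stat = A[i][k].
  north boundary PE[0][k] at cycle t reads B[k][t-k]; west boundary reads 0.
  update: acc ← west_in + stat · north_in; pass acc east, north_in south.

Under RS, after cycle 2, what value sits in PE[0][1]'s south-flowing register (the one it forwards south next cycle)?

register = 3

RS on a 2×2 grid — tracing PE[0][1] and its feeders:
  step 0 · PE0,0: acc=28; fwd→28 fwd↓7
  step 0 · PE0,1: acc=0; fwd→0 fwd↓0
  step 1 · PE0,0: acc=24; fwd→24 fwd↓6
  step 1 · PE0,1: acc=64; fwd→64 fwd↓6
  step 2 · PE0,0: acc=16; fwd→16 fwd↓4
  step 2 · PE0,1: acc=42; fwd→42 fwd↓3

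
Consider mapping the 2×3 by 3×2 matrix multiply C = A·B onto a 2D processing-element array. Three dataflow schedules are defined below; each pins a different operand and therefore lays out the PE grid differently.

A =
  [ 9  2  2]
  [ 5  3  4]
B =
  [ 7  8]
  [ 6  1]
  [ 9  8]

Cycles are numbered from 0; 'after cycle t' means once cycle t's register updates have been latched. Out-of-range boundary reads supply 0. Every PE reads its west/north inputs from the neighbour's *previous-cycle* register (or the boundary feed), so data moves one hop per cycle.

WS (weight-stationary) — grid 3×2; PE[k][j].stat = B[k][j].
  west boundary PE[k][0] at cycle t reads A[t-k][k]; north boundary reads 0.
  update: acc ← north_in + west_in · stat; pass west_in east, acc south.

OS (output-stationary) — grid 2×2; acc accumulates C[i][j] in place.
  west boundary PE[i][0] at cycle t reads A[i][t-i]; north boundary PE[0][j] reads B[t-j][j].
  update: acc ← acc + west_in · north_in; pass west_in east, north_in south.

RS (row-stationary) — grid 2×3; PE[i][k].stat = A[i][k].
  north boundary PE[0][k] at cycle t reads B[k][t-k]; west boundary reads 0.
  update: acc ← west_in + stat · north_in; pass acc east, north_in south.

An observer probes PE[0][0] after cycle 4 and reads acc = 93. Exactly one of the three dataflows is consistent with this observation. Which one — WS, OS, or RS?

Under WS (3×2), PE[0][0]:
  after 0 — PE[0][0] acc=63, pass-E 9, pass-S 63
  after 1 — PE[0][0] acc=35, pass-E 5, pass-S 35
  after 2 — PE[0][0] acc=0, pass-E 0, pass-S 0
  after 3 — PE[0][0] acc=0, pass-E 0, pass-S 0
  after 4 — PE[0][0] acc=0, pass-E 0, pass-S 0
Under OS (2×2), PE[0][0]:
  after 0 — PE[0][0] acc=63, pass-E 9, pass-S 7
  after 1 — PE[0][0] acc=75, pass-E 2, pass-S 6
  after 2 — PE[0][0] acc=93, pass-E 2, pass-S 9
  after 3 — PE[0][0] acc=93, pass-E 0, pass-S 0
  after 4 — PE[0][0] acc=93, pass-E 0, pass-S 0
Under RS (2×3), PE[0][0]:
  after 0 — PE[0][0] acc=63, pass-E 63, pass-S 7
  after 1 — PE[0][0] acc=72, pass-E 72, pass-S 8
  after 2 — PE[0][0] acc=0, pass-E 0, pass-S 0
  after 3 — PE[0][0] acc=0, pass-E 0, pass-S 0
  after 4 — PE[0][0] acc=0, pass-E 0, pass-S 0

dataflow = OS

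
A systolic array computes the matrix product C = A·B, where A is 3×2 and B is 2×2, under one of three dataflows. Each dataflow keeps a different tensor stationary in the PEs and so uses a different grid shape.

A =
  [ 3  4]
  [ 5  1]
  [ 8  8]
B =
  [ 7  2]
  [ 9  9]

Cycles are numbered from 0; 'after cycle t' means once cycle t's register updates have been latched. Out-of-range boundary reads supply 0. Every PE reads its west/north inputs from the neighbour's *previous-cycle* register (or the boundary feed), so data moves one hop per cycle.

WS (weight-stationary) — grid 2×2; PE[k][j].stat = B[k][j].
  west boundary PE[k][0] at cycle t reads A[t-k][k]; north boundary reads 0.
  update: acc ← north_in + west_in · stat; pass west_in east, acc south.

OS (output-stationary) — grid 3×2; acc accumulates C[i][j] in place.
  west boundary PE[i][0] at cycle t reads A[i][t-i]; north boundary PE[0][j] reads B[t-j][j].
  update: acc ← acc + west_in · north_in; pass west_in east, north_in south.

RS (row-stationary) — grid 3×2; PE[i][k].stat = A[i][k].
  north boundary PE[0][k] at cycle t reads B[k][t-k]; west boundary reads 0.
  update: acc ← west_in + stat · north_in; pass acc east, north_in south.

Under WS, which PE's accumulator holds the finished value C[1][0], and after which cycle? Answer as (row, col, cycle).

WS — PE[1][0] is where C[1][0] collects:
  t=0 PE[1][0]: acc=0 h=0 v=0
  t=1 PE[1][0]: acc=57 h=4 v=57
  t=2 PE[1][0]: acc=44 h=1 v=44

(row, col, cycle) = (1, 0, 2)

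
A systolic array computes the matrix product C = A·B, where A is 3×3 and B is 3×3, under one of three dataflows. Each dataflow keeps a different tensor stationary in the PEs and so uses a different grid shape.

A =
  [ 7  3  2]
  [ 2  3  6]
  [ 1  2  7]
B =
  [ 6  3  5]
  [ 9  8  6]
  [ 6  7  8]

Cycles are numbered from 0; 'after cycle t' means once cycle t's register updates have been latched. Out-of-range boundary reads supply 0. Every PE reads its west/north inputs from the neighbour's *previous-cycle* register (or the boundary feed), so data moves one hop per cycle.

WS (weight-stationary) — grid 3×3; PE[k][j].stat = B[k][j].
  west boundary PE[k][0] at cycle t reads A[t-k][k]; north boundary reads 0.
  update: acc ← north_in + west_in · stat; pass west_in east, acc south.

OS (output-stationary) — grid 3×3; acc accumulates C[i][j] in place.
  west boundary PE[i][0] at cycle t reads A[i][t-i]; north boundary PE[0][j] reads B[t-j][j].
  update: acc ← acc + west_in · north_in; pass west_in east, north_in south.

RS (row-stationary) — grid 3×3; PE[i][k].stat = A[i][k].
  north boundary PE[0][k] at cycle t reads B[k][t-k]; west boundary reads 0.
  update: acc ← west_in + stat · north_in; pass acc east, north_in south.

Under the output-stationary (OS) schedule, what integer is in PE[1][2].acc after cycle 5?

PE[1][2].acc = 76

OS on a 3×3 grid — tracing PE[1][2] and its feeders:
  t=0 PE[0][2]: acc=0 h=0 v=0
  t=0 PE[1][1]: acc=0 h=0 v=0
  t=0 PE[1][2]: acc=0 h=0 v=0
  t=1 PE[0][2]: acc=0 h=0 v=0
  t=1 PE[1][1]: acc=0 h=0 v=0
  t=1 PE[1][2]: acc=0 h=0 v=0
  t=2 PE[0][2]: acc=35 h=7 v=5
  t=2 PE[1][1]: acc=6 h=2 v=3
  t=2 PE[1][2]: acc=0 h=0 v=0
  t=3 PE[0][2]: acc=53 h=3 v=6
  t=3 PE[1][1]: acc=30 h=3 v=8
  t=3 PE[1][2]: acc=10 h=2 v=5
  t=4 PE[0][2]: acc=69 h=2 v=8
  t=4 PE[1][1]: acc=72 h=6 v=7
  t=4 PE[1][2]: acc=28 h=3 v=6
  t=5 PE[0][2]: acc=69 h=0 v=0
  t=5 PE[1][1]: acc=72 h=0 v=0
  t=5 PE[1][2]: acc=76 h=6 v=8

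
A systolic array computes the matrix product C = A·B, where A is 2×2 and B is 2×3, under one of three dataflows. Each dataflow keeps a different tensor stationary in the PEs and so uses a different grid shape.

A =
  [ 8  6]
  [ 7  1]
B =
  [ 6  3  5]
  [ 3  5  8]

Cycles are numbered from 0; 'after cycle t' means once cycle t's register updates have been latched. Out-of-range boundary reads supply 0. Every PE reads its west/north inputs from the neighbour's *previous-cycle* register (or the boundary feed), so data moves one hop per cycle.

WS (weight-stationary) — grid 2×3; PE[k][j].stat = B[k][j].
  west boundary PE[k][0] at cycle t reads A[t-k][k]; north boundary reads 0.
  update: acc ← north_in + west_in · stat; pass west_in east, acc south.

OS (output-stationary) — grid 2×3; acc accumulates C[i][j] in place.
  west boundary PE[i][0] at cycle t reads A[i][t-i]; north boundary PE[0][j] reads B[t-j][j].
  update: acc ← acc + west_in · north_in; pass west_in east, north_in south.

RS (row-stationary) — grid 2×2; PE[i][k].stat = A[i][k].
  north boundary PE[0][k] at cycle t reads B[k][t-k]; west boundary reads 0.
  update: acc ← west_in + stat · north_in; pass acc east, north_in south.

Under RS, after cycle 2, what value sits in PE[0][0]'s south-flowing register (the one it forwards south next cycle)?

register = 5

RS (2×2). Following PE[0][0] plus its west/north inputs:
  @0  [0,0]  acc 48  |  →48  ↓6
  @1  [0,0]  acc 24  |  →24  ↓3
  @2  [0,0]  acc 40  |  →40  ↓5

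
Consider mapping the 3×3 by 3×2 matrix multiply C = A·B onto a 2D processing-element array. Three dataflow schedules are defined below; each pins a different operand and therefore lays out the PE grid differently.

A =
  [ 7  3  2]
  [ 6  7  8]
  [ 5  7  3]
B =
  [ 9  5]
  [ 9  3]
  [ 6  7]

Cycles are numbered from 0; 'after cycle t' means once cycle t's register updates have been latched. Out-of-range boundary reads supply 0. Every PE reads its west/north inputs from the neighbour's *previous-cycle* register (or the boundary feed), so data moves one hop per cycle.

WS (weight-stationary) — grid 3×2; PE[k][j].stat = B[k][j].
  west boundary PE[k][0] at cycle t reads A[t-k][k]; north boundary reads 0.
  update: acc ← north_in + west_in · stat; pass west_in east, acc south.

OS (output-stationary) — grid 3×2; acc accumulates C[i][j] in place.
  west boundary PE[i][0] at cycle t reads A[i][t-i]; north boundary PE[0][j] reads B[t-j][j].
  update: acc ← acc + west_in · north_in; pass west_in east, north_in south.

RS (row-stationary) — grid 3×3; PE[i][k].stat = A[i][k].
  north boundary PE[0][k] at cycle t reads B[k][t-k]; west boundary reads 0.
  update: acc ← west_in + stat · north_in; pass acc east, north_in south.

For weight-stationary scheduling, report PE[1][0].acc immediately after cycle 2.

Tracing WS — 3×2 array, target PE[1][0]:
  0: (0,0).acc=63  regs=<7,63>
  0: (1,0).acc=0  regs=<0,0>
  1: (0,0).acc=54  regs=<6,54>
  1: (1,0).acc=90  regs=<3,90>
  2: (0,0).acc=45  regs=<5,45>
  2: (1,0).acc=117  regs=<7,117>

PE[1][0].acc = 117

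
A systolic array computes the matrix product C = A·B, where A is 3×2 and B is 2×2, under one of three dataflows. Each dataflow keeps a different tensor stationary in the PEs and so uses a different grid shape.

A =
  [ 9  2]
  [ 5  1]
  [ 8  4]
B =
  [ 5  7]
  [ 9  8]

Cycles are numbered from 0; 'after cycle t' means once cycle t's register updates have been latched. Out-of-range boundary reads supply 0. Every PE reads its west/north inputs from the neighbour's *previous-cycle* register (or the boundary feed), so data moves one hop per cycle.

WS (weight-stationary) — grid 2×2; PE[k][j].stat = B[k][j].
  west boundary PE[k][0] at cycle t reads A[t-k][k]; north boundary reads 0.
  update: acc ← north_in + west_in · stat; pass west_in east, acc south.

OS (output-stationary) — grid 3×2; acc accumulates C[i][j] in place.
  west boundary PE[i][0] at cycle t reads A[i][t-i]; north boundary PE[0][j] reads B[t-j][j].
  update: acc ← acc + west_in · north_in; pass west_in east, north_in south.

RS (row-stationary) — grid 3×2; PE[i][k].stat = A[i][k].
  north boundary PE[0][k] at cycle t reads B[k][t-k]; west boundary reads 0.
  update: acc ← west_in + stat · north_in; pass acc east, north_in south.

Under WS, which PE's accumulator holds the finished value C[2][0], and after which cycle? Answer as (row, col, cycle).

(row, col, cycle) = (1, 0, 3)

WS: C[2][0] accumulates in PE[1][0]:
  after 0 — PE[1][0] acc=0, pass-E 0, pass-S 0
  after 1 — PE[1][0] acc=63, pass-E 2, pass-S 63
  after 2 — PE[1][0] acc=34, pass-E 1, pass-S 34
  after 3 — PE[1][0] acc=76, pass-E 4, pass-S 76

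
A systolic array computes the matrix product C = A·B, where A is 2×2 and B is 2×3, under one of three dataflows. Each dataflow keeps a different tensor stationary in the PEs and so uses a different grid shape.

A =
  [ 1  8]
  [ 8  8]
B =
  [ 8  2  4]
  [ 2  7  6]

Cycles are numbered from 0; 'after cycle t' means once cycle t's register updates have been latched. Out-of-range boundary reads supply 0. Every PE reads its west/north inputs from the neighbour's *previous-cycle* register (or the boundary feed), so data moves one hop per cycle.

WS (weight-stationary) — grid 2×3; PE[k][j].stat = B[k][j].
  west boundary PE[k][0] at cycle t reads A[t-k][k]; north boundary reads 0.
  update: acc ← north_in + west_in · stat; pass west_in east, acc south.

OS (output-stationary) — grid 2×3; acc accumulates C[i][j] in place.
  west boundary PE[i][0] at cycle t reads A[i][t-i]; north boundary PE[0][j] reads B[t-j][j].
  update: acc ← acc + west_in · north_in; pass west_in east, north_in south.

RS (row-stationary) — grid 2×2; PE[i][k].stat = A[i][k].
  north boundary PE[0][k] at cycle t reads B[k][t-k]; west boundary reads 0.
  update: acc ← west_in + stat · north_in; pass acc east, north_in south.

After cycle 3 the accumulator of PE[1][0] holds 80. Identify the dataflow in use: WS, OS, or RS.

WS [2×3] PE[1][0] across cycles:
  @0  [1,0]  acc 0  |  →0  ↓0
  @1  [1,0]  acc 24  |  →8  ↓24
  @2  [1,0]  acc 80  |  →8  ↓80
  @3  [1,0]  acc 0  |  →0  ↓0
OS [2×3] PE[1][0] across cycles:
  @0  [1,0]  acc 0  |  →0  ↓0
  @1  [1,0]  acc 64  |  →8  ↓8
  @2  [1,0]  acc 80  |  →8  ↓2
  @3  [1,0]  acc 80  |  →0  ↓0
RS [2×2] PE[1][0] across cycles:
  @0  [1,0]  acc 0  |  →0  ↓0
  @1  [1,0]  acc 64  |  →64  ↓8
  @2  [1,0]  acc 16  |  →16  ↓2
  @3  [1,0]  acc 32  |  →32  ↓4

dataflow = OS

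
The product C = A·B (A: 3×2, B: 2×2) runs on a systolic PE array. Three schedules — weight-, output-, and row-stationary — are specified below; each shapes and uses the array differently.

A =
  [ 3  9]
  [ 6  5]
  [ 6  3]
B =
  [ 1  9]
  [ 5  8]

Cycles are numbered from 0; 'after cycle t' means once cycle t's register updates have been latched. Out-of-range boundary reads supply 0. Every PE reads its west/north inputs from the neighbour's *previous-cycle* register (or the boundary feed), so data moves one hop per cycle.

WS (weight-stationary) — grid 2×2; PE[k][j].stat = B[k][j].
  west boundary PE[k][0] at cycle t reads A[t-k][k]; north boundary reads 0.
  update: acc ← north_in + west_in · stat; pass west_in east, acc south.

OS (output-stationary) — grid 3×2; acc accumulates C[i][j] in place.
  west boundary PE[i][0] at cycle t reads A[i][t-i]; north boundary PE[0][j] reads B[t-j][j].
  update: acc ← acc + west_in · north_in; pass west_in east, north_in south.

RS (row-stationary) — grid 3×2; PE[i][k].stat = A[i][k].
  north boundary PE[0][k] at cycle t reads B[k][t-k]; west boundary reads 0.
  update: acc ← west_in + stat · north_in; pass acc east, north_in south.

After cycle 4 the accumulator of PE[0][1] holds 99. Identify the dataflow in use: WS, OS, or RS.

dataflow = OS

WS [2×2] PE[0][1] across cycles:
  c0 r0c1: 0 / 0 / 0
  c1 r0c1: 27 / 3 / 27
  c2 r0c1: 54 / 6 / 54
  c3 r0c1: 54 / 6 / 54
  c4 r0c1: 0 / 0 / 0
OS [3×2] PE[0][1] across cycles:
  c0 r0c1: 0 / 0 / 0
  c1 r0c1: 27 / 3 / 9
  c2 r0c1: 99 / 9 / 8
  c3 r0c1: 99 / 0 / 0
  c4 r0c1: 99 / 0 / 0
RS [3×2] PE[0][1] across cycles:
  c0 r0c1: 0 / 0 / 0
  c1 r0c1: 48 / 48 / 5
  c2 r0c1: 99 / 99 / 8
  c3 r0c1: 0 / 0 / 0
  c4 r0c1: 0 / 0 / 0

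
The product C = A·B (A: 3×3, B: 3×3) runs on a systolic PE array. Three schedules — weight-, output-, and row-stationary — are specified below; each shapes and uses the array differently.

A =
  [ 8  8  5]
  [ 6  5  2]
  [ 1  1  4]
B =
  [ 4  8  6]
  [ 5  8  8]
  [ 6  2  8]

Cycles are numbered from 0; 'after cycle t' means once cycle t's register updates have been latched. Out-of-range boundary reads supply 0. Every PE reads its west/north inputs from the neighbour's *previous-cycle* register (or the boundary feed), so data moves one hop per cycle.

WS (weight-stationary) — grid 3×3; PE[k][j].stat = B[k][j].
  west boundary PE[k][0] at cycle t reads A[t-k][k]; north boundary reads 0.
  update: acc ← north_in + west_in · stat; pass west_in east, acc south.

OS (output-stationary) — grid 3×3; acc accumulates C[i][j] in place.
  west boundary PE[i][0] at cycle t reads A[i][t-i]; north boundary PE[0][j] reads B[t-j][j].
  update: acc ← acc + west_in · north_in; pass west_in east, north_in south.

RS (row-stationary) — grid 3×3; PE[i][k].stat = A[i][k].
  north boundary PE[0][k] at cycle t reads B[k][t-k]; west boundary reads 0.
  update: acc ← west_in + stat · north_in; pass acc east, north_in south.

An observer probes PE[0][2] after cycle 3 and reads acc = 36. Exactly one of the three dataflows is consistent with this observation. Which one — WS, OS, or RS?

— WS: 3×3; PE[0][2] trace:
  step 0 · PE0,2: acc=0; fwd→0 fwd↓0
  step 1 · PE0,2: acc=0; fwd→0 fwd↓0
  step 2 · PE0,2: acc=48; fwd→8 fwd↓48
  step 3 · PE0,2: acc=36; fwd→6 fwd↓36
— OS: 3×3; PE[0][2] trace:
  step 0 · PE0,2: acc=0; fwd→0 fwd↓0
  step 1 · PE0,2: acc=0; fwd→0 fwd↓0
  step 2 · PE0,2: acc=48; fwd→8 fwd↓6
  step 3 · PE0,2: acc=112; fwd→8 fwd↓8
— RS: 3×3; PE[0][2] trace:
  step 0 · PE0,2: acc=0; fwd→0 fwd↓0
  step 1 · PE0,2: acc=0; fwd→0 fwd↓0
  step 2 · PE0,2: acc=102; fwd→102 fwd↓6
  step 3 · PE0,2: acc=138; fwd→138 fwd↓2

dataflow = WS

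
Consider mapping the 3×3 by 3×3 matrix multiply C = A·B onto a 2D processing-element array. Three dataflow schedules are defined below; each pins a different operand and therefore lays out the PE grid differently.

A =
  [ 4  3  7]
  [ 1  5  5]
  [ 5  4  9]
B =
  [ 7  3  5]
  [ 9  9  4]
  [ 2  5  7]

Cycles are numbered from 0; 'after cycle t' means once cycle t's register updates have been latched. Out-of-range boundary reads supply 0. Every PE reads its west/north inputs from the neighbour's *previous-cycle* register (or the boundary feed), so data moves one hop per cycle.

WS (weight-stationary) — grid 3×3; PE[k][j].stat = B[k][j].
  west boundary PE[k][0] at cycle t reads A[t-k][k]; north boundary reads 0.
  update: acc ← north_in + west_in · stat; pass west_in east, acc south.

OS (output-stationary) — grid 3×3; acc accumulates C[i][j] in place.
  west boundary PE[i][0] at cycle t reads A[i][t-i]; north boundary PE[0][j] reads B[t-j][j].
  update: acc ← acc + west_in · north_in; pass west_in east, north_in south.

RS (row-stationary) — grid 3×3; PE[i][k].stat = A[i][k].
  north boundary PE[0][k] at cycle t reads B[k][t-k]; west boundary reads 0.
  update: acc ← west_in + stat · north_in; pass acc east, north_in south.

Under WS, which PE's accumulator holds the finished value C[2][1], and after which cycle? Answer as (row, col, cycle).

WS — PE[2][1] is where C[2][1] collects:
  c0 r2c1: 0 / 0 / 0
  c1 r2c1: 0 / 0 / 0
  c2 r2c1: 0 / 0 / 0
  c3 r2c1: 74 / 7 / 74
  c4 r2c1: 73 / 5 / 73
  c5 r2c1: 96 / 9 / 96

(row, col, cycle) = (2, 1, 5)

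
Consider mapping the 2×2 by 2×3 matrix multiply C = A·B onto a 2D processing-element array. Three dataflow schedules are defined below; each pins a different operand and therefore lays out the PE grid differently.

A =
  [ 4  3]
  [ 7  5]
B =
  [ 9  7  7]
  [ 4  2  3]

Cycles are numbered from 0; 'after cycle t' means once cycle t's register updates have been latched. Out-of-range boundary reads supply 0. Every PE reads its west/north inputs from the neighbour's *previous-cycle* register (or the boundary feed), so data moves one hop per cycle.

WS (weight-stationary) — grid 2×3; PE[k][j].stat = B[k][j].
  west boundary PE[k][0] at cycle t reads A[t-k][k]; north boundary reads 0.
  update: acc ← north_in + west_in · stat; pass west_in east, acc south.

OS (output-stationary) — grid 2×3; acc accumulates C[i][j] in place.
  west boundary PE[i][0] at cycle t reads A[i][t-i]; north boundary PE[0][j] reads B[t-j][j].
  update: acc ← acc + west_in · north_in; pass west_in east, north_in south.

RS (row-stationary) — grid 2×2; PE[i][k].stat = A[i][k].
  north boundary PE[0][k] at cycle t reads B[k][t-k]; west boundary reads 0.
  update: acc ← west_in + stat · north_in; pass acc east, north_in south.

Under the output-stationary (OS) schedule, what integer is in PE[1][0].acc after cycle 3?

OS 2×3: PE[1][0] cycle-by-cycle (with neighbour feeds):
  t=0 PE[0][0]: acc=36 h=4 v=9
  t=0 PE[1][0]: acc=0 h=0 v=0
  t=1 PE[0][0]: acc=48 h=3 v=4
  t=1 PE[1][0]: acc=63 h=7 v=9
  t=2 PE[0][0]: acc=48 h=0 v=0
  t=2 PE[1][0]: acc=83 h=5 v=4
  t=3 PE[0][0]: acc=48 h=0 v=0
  t=3 PE[1][0]: acc=83 h=0 v=0

PE[1][0].acc = 83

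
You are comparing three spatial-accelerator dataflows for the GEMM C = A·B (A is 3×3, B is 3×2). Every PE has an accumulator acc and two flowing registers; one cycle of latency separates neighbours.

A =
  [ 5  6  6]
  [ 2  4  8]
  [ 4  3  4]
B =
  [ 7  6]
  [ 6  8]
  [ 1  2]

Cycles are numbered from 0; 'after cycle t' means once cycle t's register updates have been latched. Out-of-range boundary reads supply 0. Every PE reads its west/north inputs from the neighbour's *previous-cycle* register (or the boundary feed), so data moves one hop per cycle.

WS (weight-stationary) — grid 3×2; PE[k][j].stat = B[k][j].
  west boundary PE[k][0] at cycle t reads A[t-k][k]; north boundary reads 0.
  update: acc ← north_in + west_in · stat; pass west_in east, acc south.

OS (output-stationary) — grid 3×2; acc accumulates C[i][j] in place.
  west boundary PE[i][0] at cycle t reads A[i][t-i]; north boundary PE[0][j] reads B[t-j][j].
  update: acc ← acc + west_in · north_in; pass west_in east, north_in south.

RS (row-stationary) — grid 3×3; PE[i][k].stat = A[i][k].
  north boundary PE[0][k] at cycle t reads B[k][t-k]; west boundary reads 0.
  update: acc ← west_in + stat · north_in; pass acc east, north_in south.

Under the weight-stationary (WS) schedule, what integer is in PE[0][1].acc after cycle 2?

PE[0][1].acc = 12

WS (3×2). Following PE[0][1] plus its west/north inputs:
  after 0 — PE[0][0] acc=35, pass-E 5, pass-S 35
  after 0 — PE[0][1] acc=0, pass-E 0, pass-S 0
  after 1 — PE[0][0] acc=14, pass-E 2, pass-S 14
  after 1 — PE[0][1] acc=30, pass-E 5, pass-S 30
  after 2 — PE[0][0] acc=28, pass-E 4, pass-S 28
  after 2 — PE[0][1] acc=12, pass-E 2, pass-S 12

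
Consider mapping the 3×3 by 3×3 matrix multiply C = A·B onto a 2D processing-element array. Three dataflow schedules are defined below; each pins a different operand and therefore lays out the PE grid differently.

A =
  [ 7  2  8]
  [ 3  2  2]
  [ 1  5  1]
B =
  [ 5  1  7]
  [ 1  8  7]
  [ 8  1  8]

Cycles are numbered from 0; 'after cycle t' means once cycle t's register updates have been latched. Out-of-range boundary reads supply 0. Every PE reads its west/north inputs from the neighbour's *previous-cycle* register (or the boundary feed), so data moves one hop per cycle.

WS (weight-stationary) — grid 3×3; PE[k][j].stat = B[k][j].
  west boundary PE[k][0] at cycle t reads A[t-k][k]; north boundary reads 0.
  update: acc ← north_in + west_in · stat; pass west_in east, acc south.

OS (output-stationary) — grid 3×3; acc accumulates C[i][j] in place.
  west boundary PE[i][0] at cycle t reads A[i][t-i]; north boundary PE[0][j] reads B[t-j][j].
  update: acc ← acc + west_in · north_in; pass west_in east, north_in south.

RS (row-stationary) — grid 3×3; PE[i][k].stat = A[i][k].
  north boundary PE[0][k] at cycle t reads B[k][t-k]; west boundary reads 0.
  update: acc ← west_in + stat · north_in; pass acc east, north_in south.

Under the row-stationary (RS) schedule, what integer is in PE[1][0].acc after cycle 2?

RS (3×3). Following PE[1][0] plus its west/north inputs:
  after 0 — PE[0][0] acc=35, pass-E 35, pass-S 5
  after 0 — PE[1][0] acc=0, pass-E 0, pass-S 0
  after 1 — PE[0][0] acc=7, pass-E 7, pass-S 1
  after 1 — PE[1][0] acc=15, pass-E 15, pass-S 5
  after 2 — PE[0][0] acc=49, pass-E 49, pass-S 7
  after 2 — PE[1][0] acc=3, pass-E 3, pass-S 1

PE[1][0].acc = 3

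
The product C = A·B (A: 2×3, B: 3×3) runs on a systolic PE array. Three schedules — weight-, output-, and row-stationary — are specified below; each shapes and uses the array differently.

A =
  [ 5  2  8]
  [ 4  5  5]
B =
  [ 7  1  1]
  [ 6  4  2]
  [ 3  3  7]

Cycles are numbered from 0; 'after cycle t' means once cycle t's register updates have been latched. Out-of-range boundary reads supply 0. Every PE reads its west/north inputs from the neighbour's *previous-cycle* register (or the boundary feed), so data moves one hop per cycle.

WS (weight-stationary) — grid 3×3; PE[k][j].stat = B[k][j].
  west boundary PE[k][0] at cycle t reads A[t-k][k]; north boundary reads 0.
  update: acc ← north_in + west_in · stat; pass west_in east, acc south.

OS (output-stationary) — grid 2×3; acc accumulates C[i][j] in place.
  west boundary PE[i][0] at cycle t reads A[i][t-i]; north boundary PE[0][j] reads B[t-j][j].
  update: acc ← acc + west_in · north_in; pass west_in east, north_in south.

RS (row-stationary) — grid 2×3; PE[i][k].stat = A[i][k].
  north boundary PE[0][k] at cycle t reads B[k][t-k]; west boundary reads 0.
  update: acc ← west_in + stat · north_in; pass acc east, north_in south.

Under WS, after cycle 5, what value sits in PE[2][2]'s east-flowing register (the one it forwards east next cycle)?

WS (3×3). Following PE[2][2] plus its west/north inputs:
  step 0 · PE1,2: acc=0; fwd→0 fwd↓0
  step 0 · PE2,1: acc=0; fwd→0 fwd↓0
  step 0 · PE2,2: acc=0; fwd→0 fwd↓0
  step 1 · PE1,2: acc=0; fwd→0 fwd↓0
  step 1 · PE2,1: acc=0; fwd→0 fwd↓0
  step 1 · PE2,2: acc=0; fwd→0 fwd↓0
  step 2 · PE1,2: acc=0; fwd→0 fwd↓0
  step 2 · PE2,1: acc=0; fwd→0 fwd↓0
  step 2 · PE2,2: acc=0; fwd→0 fwd↓0
  step 3 · PE1,2: acc=9; fwd→2 fwd↓9
  step 3 · PE2,1: acc=37; fwd→8 fwd↓37
  step 3 · PE2,2: acc=0; fwd→0 fwd↓0
  step 4 · PE1,2: acc=14; fwd→5 fwd↓14
  step 4 · PE2,1: acc=39; fwd→5 fwd↓39
  step 4 · PE2,2: acc=65; fwd→8 fwd↓65
  step 5 · PE1,2: acc=0; fwd→0 fwd↓0
  step 5 · PE2,1: acc=0; fwd→0 fwd↓0
  step 5 · PE2,2: acc=49; fwd→5 fwd↓49

register = 5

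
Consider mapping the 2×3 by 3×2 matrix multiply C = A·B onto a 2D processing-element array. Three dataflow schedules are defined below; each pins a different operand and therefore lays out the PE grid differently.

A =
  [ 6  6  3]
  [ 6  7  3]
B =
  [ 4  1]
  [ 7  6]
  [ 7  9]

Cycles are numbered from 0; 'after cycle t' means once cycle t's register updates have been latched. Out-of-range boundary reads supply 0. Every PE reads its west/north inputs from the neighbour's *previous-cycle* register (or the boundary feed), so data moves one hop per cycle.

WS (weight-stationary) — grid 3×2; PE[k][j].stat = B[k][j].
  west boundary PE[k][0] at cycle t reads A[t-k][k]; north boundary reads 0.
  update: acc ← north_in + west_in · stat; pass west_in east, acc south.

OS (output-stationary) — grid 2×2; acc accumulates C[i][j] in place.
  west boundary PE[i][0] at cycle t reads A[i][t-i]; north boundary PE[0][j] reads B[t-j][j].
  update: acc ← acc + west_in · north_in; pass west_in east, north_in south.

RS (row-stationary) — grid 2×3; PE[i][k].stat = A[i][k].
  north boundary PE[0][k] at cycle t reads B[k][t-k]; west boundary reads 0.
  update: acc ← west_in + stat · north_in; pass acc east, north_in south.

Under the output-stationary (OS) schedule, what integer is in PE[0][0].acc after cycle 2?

Tracing OS — 2×2 array, target PE[0][0]:
  after 0 — PE[0][0] acc=24, pass-E 6, pass-S 4
  after 1 — PE[0][0] acc=66, pass-E 6, pass-S 7
  after 2 — PE[0][0] acc=87, pass-E 3, pass-S 7

PE[0][0].acc = 87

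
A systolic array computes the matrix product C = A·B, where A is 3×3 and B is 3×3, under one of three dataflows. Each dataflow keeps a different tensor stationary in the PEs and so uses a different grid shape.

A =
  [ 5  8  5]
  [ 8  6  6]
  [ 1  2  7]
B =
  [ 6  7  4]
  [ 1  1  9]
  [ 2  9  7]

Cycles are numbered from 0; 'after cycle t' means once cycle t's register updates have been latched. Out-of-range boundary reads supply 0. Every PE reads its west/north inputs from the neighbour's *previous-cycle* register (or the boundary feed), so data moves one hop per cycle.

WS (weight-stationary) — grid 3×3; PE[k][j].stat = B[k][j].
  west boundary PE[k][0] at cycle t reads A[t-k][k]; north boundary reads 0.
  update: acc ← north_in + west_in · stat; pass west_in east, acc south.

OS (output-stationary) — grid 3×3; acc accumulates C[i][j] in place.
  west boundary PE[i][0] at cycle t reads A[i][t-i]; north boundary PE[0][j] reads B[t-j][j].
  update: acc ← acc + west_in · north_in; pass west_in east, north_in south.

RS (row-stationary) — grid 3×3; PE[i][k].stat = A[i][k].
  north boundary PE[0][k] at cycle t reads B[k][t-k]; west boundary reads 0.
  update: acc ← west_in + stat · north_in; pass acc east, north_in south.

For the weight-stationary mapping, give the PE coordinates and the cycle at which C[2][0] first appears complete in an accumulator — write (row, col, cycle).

WS: C[2][0] accumulates in PE[2][0]:
  [0] (2,0) acc=0 (h:0 v:0)
  [1] (2,0) acc=0 (h:0 v:0)
  [2] (2,0) acc=48 (h:5 v:48)
  [3] (2,0) acc=66 (h:6 v:66)
  [4] (2,0) acc=22 (h:7 v:22)

(row, col, cycle) = (2, 0, 4)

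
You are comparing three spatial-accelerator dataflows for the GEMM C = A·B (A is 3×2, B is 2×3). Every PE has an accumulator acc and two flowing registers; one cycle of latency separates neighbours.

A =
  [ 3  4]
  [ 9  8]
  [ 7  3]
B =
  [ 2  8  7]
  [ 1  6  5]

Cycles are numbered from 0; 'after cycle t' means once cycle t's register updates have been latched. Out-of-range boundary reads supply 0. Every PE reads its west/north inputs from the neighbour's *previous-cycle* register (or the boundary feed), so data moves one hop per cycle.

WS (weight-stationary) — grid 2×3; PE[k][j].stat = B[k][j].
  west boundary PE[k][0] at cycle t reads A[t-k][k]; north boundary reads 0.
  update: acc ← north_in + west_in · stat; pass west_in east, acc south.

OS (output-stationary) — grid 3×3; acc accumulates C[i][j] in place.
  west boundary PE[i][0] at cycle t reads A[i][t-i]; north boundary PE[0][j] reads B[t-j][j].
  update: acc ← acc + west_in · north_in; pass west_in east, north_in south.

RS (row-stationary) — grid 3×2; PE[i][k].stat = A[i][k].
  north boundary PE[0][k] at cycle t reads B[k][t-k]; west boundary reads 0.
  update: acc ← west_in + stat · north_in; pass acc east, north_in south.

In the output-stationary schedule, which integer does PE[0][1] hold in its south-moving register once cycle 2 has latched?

OS on a 3×3 grid — tracing PE[0][1] and its feeders:
  cycle 0: PE[0][0] → acc 6, east 3, south 2
  cycle 0: PE[0][1] → acc 0, east 0, south 0
  cycle 1: PE[0][0] → acc 10, east 4, south 1
  cycle 1: PE[0][1] → acc 24, east 3, south 8
  cycle 2: PE[0][0] → acc 10, east 0, south 0
  cycle 2: PE[0][1] → acc 48, east 4, south 6

register = 6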